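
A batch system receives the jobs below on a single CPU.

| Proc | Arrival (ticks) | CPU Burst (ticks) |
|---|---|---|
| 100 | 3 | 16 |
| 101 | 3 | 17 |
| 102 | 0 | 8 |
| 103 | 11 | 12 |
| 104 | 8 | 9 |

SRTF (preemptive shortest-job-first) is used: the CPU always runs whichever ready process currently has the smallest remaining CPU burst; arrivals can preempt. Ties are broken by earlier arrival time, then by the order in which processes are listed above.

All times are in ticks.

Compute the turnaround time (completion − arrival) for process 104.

9

Schedule: | 102 0-8 | 104 8-17 | 103 17-29 | 100 29-45 | 101 45-62 |
Completion: 100=45  101=62  102=8  103=29  104=17
Turnaround(104) = completion − arrival = 17 − 8 = 9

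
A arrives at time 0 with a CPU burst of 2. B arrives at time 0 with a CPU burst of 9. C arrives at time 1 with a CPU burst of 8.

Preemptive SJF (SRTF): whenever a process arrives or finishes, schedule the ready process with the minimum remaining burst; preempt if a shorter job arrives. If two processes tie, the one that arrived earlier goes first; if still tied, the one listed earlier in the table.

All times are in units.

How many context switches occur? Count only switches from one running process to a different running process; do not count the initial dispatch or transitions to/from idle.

Timeline: | A 0-2 | C 2-10 | B 10-19 |
Completion: A=2  B=19  C=10
Turnaround (C−A): A=2  B=19  C=9

2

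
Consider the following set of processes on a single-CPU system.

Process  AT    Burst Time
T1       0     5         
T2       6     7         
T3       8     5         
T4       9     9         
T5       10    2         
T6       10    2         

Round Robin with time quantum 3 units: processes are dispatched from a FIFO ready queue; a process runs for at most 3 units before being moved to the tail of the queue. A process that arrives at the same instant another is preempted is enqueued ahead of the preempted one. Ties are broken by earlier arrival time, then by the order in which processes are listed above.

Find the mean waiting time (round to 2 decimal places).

9.50

Timeline: | T1 0-5 | idle 5-6 | T2 6-9 | T3 9-12 | T4 12-15 | T2 15-18 | T5 18-20 | T6 20-22 | T3 22-24 | T4 24-27 | T2 27-28 | T4 28-31 |
Completion: T1=5  T2=28  T3=24  T4=31  T5=20  T6=22
Turnaround (C−A): T1=5  T2=22  T3=16  T4=22  T5=10  T6=12
Waiting times: T1=0, T2=15, T3=11, T4=13, T5=8, T6=10
Average waiting = (0+15+11+13+8+10) / 6 = 57/6 = 9.50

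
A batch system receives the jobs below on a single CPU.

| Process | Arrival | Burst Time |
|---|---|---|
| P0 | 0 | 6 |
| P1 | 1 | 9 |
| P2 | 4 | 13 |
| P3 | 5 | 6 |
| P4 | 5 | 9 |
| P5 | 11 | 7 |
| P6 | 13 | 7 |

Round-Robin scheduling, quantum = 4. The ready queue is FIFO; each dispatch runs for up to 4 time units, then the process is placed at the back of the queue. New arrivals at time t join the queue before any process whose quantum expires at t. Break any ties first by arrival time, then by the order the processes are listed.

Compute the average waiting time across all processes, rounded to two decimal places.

31.29

Gantt: | P0 0-4 | P1 4-8 | P2 8-12 | P0 12-14 | P3 14-18 | P4 18-22 | P1 22-26 | P5 26-30 | P2 30-34 | P6 34-38 | P3 38-40 | P4 40-44 | P1 44-45 | P5 45-48 | P2 48-52 | P6 52-55 | P4 55-56 | P2 56-57 |
Completion: P0=14  P1=45  P2=57  P3=40  P4=56  P5=48  P6=55
Waiting times: P0=8, P1=35, P2=40, P3=29, P4=42, P5=30, P6=35
Average waiting = (8+35+40+29+42+30+35) / 7 = 219/7 = 31.29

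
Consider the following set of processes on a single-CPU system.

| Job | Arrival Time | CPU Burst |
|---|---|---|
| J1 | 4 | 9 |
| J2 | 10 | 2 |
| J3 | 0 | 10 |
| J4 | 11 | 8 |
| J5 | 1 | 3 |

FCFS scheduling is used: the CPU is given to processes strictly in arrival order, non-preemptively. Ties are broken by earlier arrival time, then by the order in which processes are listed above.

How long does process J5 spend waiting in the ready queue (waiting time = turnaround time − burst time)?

Schedule: | J3 0-10 | J5 10-13 | J1 13-22 | J2 22-24 | J4 24-32 |
Completion: J1=22  J2=24  J3=10  J4=32  J5=13
Waiting(J5) = turnaround − burst = 12 − 3 = 9

9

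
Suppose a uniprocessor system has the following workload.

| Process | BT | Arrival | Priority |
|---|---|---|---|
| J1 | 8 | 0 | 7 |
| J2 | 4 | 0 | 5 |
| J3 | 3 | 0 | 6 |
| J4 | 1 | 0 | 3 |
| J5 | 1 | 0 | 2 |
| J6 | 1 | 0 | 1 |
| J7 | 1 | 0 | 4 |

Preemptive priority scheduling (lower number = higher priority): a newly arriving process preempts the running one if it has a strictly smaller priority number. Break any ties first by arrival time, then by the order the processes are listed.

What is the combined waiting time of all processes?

29

Timeline: | J6 0-1 | J5 1-2 | J4 2-3 | J7 3-4 | J2 4-8 | J3 8-11 | J1 11-19 |
Completion: J1=19  J2=8  J3=11  J4=3  J5=2  J6=1  J7=4
Turnaround (C−A): J1=19  J2=8  J3=11  J4=3  J5=2  J6=1  J7=4
Waiting = turnaround − burst: J1=11, J2=4, J3=8, J4=2, J5=1, J6=0, J7=3
Total waiting = 11 + 4 + 8 + 2 + 1 + 0 + 3 = 29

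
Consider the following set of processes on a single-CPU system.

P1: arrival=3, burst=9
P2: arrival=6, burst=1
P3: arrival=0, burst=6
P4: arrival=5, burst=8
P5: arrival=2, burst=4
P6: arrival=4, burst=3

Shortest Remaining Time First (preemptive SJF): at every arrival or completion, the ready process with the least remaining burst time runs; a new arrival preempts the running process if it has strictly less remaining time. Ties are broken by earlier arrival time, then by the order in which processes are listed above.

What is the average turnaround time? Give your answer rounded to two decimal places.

11.67

Gantt: | P3 0-6 | P2 6-7 | P6 7-10 | P5 10-14 | P4 14-22 | P1 22-31 |
Completion: P1=31  P2=7  P3=6  P4=22  P5=14  P6=10
Turnaround times: P1=28, P2=1, P3=6, P4=17, P5=12, P6=6
Average turnaround = (28+1+6+17+12+6) / 6 = 70/6 = 11.67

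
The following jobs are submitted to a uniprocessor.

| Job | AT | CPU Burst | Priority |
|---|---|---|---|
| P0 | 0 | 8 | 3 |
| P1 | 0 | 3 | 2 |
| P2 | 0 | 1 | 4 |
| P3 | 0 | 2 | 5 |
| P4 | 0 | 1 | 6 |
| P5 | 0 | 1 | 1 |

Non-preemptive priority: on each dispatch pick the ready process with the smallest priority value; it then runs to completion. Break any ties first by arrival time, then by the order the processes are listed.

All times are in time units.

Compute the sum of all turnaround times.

Schedule: | P5 0-1 | P1 1-4 | P0 4-12 | P2 12-13 | P3 13-15 | P4 15-16 |
Completion: P0=12  P1=4  P2=13  P3=15  P4=16  P5=1
Turnaround = completion − arrival: P0=12, P1=4, P2=13, P3=15, P4=16, P5=1
Total turnaround = 12 + 4 + 13 + 15 + 16 + 1 = 61

61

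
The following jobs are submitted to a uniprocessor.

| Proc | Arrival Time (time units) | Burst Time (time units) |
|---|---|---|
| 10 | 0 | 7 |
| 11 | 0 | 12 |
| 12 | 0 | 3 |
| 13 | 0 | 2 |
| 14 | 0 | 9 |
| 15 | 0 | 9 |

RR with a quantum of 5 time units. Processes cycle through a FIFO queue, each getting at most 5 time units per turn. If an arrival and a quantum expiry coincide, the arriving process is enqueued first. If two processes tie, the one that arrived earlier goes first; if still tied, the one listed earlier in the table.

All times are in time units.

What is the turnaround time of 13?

15

Timeline: | 10 0-5 | 11 5-10 | 12 10-13 | 13 13-15 | 14 15-20 | 15 20-25 | 10 25-27 | 11 27-32 | 14 32-36 | 15 36-40 | 11 40-42 |
Completion: 10=27  11=42  12=13  13=15  14=36  15=40
Turnaround (C−A): 10=27  11=42  12=13  13=15  14=36  15=40
Turnaround(13) = completion − arrival = 15 − 0 = 15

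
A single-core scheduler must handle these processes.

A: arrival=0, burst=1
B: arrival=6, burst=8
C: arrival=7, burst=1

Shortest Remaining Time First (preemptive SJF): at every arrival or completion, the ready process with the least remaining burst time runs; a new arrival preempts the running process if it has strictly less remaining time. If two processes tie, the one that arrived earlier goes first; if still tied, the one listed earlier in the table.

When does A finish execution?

1

Gantt: | A 0-1 | idle 1-6 | B 6-7 | C 7-8 | B 8-15 |
Completion: A=1  B=15  C=8
Turnaround (C−A): A=1  B=9  C=1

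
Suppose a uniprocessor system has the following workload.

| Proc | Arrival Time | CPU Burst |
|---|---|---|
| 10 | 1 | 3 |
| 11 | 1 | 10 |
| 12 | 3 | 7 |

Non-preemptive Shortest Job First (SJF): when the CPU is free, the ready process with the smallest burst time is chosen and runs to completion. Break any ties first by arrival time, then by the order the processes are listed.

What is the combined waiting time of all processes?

Timeline: | idle 0-1 | 10 1-4 | 12 4-11 | 11 11-21 |
Completion: 10=4  11=21  12=11
Turnaround (C−A): 10=3  11=20  12=8
Waiting = turnaround − burst: 10=0, 11=10, 12=1
Total waiting = 0 + 10 + 1 = 11

11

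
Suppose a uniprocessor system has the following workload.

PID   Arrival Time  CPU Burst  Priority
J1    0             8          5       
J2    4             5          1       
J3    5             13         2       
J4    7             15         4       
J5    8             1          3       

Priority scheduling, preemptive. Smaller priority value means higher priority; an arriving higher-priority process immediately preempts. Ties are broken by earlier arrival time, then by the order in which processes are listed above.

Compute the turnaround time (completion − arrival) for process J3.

Schedule: | J1 0-4 | J2 4-9 | J3 9-22 | J5 22-23 | J4 23-38 | J1 38-42 |
Completion: J1=42  J2=9  J3=22  J4=38  J5=23
Turnaround (C−A): J1=42  J2=5  J3=17  J4=31  J5=15
Turnaround(J3) = completion − arrival = 22 − 5 = 17

17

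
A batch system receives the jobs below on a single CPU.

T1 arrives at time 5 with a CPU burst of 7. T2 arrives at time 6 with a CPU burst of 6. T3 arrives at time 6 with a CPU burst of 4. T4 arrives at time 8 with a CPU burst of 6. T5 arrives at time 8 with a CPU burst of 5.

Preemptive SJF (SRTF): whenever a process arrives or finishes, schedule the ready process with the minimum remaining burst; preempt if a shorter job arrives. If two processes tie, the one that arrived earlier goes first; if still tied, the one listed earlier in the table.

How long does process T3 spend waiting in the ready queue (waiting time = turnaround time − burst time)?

0

Gantt: | idle 0-5 | T1 5-6 | T3 6-10 | T5 10-15 | T1 15-21 | T2 21-27 | T4 27-33 |
Completion: T1=21  T2=27  T3=10  T4=33  T5=15
Turnaround (C−A): T1=16  T2=21  T3=4  T4=25  T5=7
Waiting(T3) = turnaround − burst = 4 − 4 = 0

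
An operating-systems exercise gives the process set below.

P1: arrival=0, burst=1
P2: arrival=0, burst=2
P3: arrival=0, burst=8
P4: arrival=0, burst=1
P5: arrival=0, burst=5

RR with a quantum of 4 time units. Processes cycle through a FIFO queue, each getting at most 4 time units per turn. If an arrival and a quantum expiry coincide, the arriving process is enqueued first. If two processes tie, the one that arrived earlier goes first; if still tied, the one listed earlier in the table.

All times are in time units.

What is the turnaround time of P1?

Gantt: | P1 0-1 | P2 1-3 | P3 3-7 | P4 7-8 | P5 8-12 | P3 12-16 | P5 16-17 |
Completion: P1=1  P2=3  P3=16  P4=8  P5=17
Turnaround (C−A): P1=1  P2=3  P3=16  P4=8  P5=17
Turnaround(P1) = completion − arrival = 1 − 0 = 1

1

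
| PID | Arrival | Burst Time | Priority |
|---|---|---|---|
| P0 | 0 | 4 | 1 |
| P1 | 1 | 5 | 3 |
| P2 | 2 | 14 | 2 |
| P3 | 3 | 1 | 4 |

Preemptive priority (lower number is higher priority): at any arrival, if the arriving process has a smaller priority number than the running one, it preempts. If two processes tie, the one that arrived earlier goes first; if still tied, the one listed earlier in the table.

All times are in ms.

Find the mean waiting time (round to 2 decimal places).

Schedule: | P0 0-4 | P2 4-18 | P1 18-23 | P3 23-24 |
Completion: P0=4  P1=23  P2=18  P3=24
Waiting times: P0=0, P1=17, P2=2, P3=20
Average waiting = (0+17+2+20) / 4 = 39/4 = 9.75

9.75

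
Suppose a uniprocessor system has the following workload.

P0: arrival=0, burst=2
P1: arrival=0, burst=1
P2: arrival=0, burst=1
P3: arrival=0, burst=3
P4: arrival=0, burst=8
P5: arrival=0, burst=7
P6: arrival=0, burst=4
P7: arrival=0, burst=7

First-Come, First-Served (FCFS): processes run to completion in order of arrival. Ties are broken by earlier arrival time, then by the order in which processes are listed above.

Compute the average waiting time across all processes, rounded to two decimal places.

Gantt: | P0 0-2 | P1 2-3 | P2 3-4 | P3 4-7 | P4 7-15 | P5 15-22 | P6 22-26 | P7 26-33 |
Completion: P0=2  P1=3  P2=4  P3=7  P4=15  P5=22  P6=26  P7=33
Turnaround (C−A): P0=2  P1=3  P2=4  P3=7  P4=15  P5=22  P6=26  P7=33
Waiting times: P0=0, P1=2, P2=3, P3=4, P4=7, P5=15, P6=22, P7=26
Average waiting = (0+2+3+4+7+15+22+26) / 8 = 79/8 = 9.88

9.88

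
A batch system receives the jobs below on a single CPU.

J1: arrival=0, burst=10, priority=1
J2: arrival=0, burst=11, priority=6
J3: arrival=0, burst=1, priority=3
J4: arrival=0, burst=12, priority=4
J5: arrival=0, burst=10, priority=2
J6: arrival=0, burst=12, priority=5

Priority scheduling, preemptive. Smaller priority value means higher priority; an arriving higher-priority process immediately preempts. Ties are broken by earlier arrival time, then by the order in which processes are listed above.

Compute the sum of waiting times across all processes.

Schedule: | J1 0-10 | J5 10-20 | J3 20-21 | J4 21-33 | J6 33-45 | J2 45-56 |
Completion: J1=10  J2=56  J3=21  J4=33  J5=20  J6=45
Waiting = turnaround − burst: J1=0, J2=45, J3=20, J4=21, J5=10, J6=33
Total waiting = 0 + 45 + 20 + 21 + 10 + 33 = 129

129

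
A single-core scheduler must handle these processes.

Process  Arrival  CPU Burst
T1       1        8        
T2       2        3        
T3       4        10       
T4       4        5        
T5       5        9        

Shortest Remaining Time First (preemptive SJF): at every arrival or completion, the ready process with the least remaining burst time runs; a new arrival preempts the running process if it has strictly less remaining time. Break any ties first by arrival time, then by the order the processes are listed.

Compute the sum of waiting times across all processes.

Gantt: | idle 0-1 | T1 1-2 | T2 2-5 | T4 5-10 | T1 10-17 | T5 17-26 | T3 26-36 |
Completion: T1=17  T2=5  T3=36  T4=10  T5=26
Waiting = turnaround − burst: T1=8, T2=0, T3=22, T4=1, T5=12
Total waiting = 8 + 0 + 22 + 1 + 12 = 43

43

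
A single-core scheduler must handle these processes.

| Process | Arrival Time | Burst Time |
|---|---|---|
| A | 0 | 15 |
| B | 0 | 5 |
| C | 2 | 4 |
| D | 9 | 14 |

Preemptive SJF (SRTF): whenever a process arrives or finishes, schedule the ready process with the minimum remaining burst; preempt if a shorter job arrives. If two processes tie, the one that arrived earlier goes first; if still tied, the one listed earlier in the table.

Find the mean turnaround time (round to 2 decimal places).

16.00

Gantt: | B 0-5 | C 5-9 | D 9-23 | A 23-38 |
Completion: A=38  B=5  C=9  D=23
Turnaround (C−A): A=38  B=5  C=7  D=14
Turnaround times: A=38, B=5, C=7, D=14
Average turnaround = (38+5+7+14) / 4 = 64/4 = 16.00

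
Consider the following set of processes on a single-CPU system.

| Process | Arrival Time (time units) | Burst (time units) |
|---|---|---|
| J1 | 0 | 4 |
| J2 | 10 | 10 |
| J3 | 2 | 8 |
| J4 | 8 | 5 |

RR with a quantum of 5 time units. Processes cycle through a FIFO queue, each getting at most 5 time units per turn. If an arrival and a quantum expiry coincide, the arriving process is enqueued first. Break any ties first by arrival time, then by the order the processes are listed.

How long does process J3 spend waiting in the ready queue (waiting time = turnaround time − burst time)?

7

Timeline: | J1 0-4 | J3 4-9 | J4 9-14 | J3 14-17 | J2 17-27 |
Completion: J1=4  J2=27  J3=17  J4=14
Waiting(J3) = turnaround − burst = 15 − 8 = 7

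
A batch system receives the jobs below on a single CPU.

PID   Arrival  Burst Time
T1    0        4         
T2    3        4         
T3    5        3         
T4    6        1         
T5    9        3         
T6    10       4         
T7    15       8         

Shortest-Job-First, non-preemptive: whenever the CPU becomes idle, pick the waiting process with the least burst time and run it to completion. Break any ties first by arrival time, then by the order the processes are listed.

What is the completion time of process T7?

Gantt: | T1 0-4 | T2 4-8 | T4 8-9 | T3 9-12 | T5 12-15 | T6 15-19 | T7 19-27 |
Completion: T1=4  T2=8  T3=12  T4=9  T5=15  T6=19  T7=27
Turnaround (C−A): T1=4  T2=5  T3=7  T4=3  T5=6  T6=9  T7=12

27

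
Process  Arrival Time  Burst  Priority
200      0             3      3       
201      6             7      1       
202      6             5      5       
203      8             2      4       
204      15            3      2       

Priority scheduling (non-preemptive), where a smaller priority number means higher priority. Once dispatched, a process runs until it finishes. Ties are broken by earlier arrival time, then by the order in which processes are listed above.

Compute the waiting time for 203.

5

Gantt: | 200 0-3 | idle 3-6 | 201 6-13 | 203 13-15 | 204 15-18 | 202 18-23 |
Completion: 200=3  201=13  202=23  203=15  204=18
Turnaround (C−A): 200=3  201=7  202=17  203=7  204=3
Waiting(203) = turnaround − burst = 7 − 2 = 5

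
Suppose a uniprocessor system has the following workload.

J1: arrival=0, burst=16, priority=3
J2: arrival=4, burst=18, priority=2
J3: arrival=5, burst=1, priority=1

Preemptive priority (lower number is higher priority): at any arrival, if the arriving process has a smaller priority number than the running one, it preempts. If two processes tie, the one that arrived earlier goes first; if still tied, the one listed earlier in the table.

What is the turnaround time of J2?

Timeline: | J1 0-4 | J2 4-5 | J3 5-6 | J2 6-23 | J1 23-35 |
Completion: J1=35  J2=23  J3=6
Turnaround(J2) = completion − arrival = 23 − 4 = 19

19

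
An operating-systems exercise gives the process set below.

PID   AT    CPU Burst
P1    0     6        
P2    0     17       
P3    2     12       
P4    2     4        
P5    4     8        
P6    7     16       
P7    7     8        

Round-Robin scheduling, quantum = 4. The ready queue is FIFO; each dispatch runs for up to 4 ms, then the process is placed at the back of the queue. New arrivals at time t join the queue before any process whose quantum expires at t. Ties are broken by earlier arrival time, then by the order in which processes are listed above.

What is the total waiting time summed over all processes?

Gantt: | P1 0-4 | P2 4-8 | P3 8-12 | P4 12-16 | P5 16-20 | P1 20-22 | P6 22-26 | P7 26-30 | P2 30-34 | P3 34-38 | P5 38-42 | P6 42-46 | P7 46-50 | P2 50-54 | P3 54-58 | P6 58-62 | P2 62-66 | P6 66-70 | P2 70-71 |
Completion: P1=22  P2=71  P3=58  P4=16  P5=42  P6=70  P7=50
Waiting = turnaround − burst: P1=16, P2=54, P3=44, P4=10, P5=30, P6=47, P7=35
Total waiting = 16 + 54 + 44 + 10 + 30 + 47 + 35 = 236

236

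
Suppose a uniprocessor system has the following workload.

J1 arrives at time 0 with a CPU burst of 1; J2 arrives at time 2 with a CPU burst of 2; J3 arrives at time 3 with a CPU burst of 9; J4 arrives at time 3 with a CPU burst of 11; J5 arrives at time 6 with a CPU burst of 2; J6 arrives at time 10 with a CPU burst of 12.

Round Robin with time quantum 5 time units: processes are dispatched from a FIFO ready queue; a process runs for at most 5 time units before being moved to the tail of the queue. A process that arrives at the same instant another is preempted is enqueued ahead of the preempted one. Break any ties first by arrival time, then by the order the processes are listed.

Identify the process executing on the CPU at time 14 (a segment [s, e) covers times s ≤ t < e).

Gantt: | J1 0-1 | idle 1-2 | J2 2-4 | J3 4-9 | J4 9-14 | J5 14-16 | J3 16-20 | J6 20-25 | J4 25-30 | J6 30-35 | J4 35-36 | J6 36-38 |
Completion: J1=1  J2=4  J3=20  J4=36  J5=16  J6=38

J5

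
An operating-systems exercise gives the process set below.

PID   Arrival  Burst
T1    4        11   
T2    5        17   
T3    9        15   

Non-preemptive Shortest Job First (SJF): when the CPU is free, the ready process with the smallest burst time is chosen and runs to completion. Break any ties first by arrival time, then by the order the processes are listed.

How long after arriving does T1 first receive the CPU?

Gantt: | idle 0-4 | T1 4-15 | T3 15-30 | T2 30-47 |
Completion: T1=15  T2=47  T3=30
Response(T1) = first start − arrival = 4 − 4 = 0

0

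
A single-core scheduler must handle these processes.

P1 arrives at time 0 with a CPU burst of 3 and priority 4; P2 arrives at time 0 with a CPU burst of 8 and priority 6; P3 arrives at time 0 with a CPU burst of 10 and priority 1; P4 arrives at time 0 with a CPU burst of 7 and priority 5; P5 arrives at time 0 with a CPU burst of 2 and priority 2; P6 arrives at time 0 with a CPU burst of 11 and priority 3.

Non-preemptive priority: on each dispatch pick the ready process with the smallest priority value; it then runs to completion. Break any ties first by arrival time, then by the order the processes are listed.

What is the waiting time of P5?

10

Gantt: | P3 0-10 | P5 10-12 | P6 12-23 | P1 23-26 | P4 26-33 | P2 33-41 |
Completion: P1=26  P2=41  P3=10  P4=33  P5=12  P6=23
Turnaround (C−A): P1=26  P2=41  P3=10  P4=33  P5=12  P6=23
Waiting(P5) = turnaround − burst = 12 − 2 = 10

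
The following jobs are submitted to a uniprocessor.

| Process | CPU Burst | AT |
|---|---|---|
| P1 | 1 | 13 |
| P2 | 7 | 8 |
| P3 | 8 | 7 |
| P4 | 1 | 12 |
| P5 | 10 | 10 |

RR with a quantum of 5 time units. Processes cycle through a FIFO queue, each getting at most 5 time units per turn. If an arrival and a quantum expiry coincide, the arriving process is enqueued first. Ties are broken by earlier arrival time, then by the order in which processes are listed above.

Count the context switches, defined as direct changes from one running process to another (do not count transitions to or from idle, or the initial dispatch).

Gantt: | idle 0-7 | P3 7-12 | P2 12-17 | P5 17-22 | P4 22-23 | P3 23-26 | P1 26-27 | P2 27-29 | P5 29-34 |
Completion: P1=27  P2=29  P3=26  P4=23  P5=34
Turnaround (C−A): P1=14  P2=21  P3=19  P4=11  P5=24

7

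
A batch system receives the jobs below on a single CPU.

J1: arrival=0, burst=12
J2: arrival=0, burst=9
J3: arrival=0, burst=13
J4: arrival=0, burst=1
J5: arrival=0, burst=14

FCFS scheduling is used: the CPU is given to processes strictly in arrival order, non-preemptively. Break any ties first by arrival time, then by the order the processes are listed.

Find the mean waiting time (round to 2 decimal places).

20.40

Gantt: | J1 0-12 | J2 12-21 | J3 21-34 | J4 34-35 | J5 35-49 |
Completion: J1=12  J2=21  J3=34  J4=35  J5=49
Turnaround (C−A): J1=12  J2=21  J3=34  J4=35  J5=49
Waiting times: J1=0, J2=12, J3=21, J4=34, J5=35
Average waiting = (0+12+21+34+35) / 5 = 102/5 = 20.40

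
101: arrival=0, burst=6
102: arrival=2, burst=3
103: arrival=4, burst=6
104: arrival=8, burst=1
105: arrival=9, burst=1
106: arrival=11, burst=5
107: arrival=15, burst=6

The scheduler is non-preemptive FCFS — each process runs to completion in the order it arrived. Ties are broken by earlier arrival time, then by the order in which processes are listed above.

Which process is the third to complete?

Gantt: | 101 0-6 | 102 6-9 | 103 9-15 | 104 15-16 | 105 16-17 | 106 17-22 | 107 22-28 |
Completion: 101=6  102=9  103=15  104=16  105=17  106=22  107=28
Turnaround (C−A): 101=6  102=7  103=11  104=8  105=8  106=11  107=13
Finish order: 101 → 102 → 103 → 104 → 105 → 106 → 107

103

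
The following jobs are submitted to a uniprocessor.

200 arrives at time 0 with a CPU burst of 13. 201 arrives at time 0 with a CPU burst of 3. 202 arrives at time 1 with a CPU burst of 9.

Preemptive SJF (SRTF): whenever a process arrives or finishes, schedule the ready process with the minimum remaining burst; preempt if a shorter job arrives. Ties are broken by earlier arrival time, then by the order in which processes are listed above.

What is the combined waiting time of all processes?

Timeline: | 201 0-3 | 202 3-12 | 200 12-25 |
Completion: 200=25  201=3  202=12
Turnaround (C−A): 200=25  201=3  202=11
Waiting = turnaround − burst: 200=12, 201=0, 202=2
Total waiting = 12 + 0 + 2 = 14

14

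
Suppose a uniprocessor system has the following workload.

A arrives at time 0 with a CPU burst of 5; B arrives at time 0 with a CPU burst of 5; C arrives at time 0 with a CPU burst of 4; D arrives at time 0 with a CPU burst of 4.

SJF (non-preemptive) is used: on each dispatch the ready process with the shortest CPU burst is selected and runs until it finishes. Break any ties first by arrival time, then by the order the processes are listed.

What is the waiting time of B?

13

Timeline: | C 0-4 | D 4-8 | A 8-13 | B 13-18 |
Completion: A=13  B=18  C=4  D=8
Waiting(B) = turnaround − burst = 18 − 5 = 13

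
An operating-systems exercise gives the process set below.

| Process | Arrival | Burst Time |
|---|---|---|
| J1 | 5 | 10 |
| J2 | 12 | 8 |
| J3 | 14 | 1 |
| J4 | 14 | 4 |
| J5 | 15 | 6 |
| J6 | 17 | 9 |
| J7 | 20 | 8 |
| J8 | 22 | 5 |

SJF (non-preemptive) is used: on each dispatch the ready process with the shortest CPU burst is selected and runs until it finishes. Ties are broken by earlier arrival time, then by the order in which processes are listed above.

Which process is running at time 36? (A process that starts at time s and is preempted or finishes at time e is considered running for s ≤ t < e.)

Gantt: | idle 0-5 | J1 5-15 | J3 15-16 | J4 16-20 | J5 20-26 | J8 26-31 | J2 31-39 | J7 39-47 | J6 47-56 |
Completion: J1=15  J2=39  J3=16  J4=20  J5=26  J6=56  J7=47  J8=31

J2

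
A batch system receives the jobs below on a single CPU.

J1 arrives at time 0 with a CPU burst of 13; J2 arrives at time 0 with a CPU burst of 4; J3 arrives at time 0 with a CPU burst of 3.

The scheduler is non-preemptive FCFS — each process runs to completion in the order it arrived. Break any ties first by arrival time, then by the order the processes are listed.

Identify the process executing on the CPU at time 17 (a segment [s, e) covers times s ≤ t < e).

Timeline: | J1 0-13 | J2 13-17 | J3 17-20 |
Completion: J1=13  J2=17  J3=20
Turnaround (C−A): J1=13  J2=17  J3=20

J3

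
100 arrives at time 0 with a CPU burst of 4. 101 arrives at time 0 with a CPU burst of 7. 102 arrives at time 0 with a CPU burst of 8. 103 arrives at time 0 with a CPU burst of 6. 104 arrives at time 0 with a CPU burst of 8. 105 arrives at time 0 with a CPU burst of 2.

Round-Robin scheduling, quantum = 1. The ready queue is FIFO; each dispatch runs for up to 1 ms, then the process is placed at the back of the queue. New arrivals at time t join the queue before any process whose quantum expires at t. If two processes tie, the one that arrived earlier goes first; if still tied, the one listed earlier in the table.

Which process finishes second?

100

Gantt: | 100 0-1 | 101 1-2 | 102 2-3 | 103 3-4 | 104 4-5 | 105 5-6 | 100 6-7 | 101 7-8 | 102 8-9 | 103 9-10 | 104 10-11 | 105 11-12 | 100 12-13 | 101 13-14 | 102 14-15 | 103 15-16 | 104 16-17 | 100 17-18 | 101 18-19 | 102 19-20 | 103 20-21 | 104 21-22 | 101 22-23 | 102 23-24 | 103 24-25 | 104 25-26 | 101 26-27 | 102 27-28 | 103 28-29 | 104 29-30 | 101 30-31 | 102 31-32 | 104 32-33 | 102 33-34 | 104 34-35 |
Completion: 100=18  101=31  102=34  103=29  104=35  105=12
Finish order: 105 → 100 → 103 → 101 → 102 → 104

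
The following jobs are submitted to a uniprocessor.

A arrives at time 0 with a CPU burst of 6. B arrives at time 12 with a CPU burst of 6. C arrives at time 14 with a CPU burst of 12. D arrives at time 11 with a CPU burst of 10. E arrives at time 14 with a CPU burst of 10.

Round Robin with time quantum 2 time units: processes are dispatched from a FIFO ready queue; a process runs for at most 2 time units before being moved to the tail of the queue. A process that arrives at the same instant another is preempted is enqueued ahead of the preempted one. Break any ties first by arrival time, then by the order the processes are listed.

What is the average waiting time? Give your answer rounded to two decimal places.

Schedule: | A 0-6 | idle 6-11 | D 11-13 | B 13-15 | D 15-17 | C 17-19 | E 19-21 | B 21-23 | D 23-25 | C 25-27 | E 27-29 | B 29-31 | D 31-33 | C 33-35 | E 35-37 | D 37-39 | C 39-41 | E 41-43 | C 43-45 | E 45-47 | C 47-49 |
Completion: A=6  B=31  C=49  D=39  E=47
Turnaround (C−A): A=6  B=19  C=35  D=28  E=33
Waiting times: A=0, B=13, C=23, D=18, E=23
Average waiting = (0+13+23+18+23) / 5 = 77/5 = 15.40

15.40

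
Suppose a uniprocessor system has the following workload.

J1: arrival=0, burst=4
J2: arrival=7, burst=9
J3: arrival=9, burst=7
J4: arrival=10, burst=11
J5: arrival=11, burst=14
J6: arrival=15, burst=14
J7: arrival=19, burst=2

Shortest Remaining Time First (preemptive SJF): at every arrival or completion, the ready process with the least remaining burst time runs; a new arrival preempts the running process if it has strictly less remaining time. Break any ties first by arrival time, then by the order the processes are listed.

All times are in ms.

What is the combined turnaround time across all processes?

Gantt: | J1 0-4 | idle 4-7 | J2 7-16 | J3 16-19 | J7 19-21 | J3 21-25 | J4 25-36 | J5 36-50 | J6 50-64 |
Completion: J1=4  J2=16  J3=25  J4=36  J5=50  J6=64  J7=21
Turnaround = completion − arrival: J1=4, J2=9, J3=16, J4=26, J5=39, J6=49, J7=2
Total turnaround = 4 + 9 + 16 + 26 + 39 + 49 + 2 = 145

145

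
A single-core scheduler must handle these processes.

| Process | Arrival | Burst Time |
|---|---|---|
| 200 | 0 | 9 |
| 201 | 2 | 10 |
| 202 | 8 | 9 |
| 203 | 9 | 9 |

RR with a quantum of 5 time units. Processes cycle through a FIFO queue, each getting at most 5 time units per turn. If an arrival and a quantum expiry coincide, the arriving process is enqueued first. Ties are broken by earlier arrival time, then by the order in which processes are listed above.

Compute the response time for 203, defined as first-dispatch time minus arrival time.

Timeline: | 200 0-5 | 201 5-10 | 200 10-14 | 202 14-19 | 203 19-24 | 201 24-29 | 202 29-33 | 203 33-37 |
Completion: 200=14  201=29  202=33  203=37
Turnaround (C−A): 200=14  201=27  202=25  203=28
Response(203) = first start − arrival = 19 − 9 = 10

10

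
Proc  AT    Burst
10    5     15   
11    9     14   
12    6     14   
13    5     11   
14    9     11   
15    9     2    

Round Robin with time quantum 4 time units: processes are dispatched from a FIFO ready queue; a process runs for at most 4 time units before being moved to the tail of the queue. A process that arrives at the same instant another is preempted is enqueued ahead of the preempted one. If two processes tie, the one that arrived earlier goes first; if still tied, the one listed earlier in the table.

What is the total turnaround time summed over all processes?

Gantt: | idle 0-5 | 10 5-9 | 13 9-13 | 12 13-17 | 11 17-21 | 14 21-25 | 15 25-27 | 10 27-31 | 13 31-35 | 12 35-39 | 11 39-43 | 14 43-47 | 10 47-51 | 13 51-54 | 12 54-58 | 11 58-62 | 14 62-65 | 10 65-68 | 12 68-70 | 11 70-72 |
Completion: 10=68  11=72  12=70  13=54  14=65  15=27
Turnaround = completion − arrival: 10=63, 11=63, 12=64, 13=49, 14=56, 15=18
Total turnaround = 63 + 63 + 64 + 49 + 56 + 18 = 313

313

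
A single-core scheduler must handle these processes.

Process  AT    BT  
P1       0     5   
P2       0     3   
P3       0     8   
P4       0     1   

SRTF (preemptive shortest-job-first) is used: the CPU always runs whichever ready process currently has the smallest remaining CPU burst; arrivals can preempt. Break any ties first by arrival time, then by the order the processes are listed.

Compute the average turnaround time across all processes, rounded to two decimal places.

7.75

Gantt: | P4 0-1 | P2 1-4 | P1 4-9 | P3 9-17 |
Completion: P1=9  P2=4  P3=17  P4=1
Turnaround (C−A): P1=9  P2=4  P3=17  P4=1
Turnaround times: P1=9, P2=4, P3=17, P4=1
Average turnaround = (9+4+17+1) / 4 = 31/4 = 7.75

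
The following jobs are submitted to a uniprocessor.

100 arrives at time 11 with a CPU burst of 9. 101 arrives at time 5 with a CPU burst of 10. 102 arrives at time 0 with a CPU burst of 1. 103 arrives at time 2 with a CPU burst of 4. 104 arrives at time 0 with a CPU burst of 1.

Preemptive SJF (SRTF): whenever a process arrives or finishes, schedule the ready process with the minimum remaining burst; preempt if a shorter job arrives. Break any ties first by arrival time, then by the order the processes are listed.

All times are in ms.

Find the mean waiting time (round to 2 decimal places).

1.40

Schedule: | 102 0-1 | 104 1-2 | 103 2-6 | 101 6-16 | 100 16-25 |
Completion: 100=25  101=16  102=1  103=6  104=2
Waiting times: 100=5, 101=1, 102=0, 103=0, 104=1
Average waiting = (5+1+0+0+1) / 5 = 7/5 = 1.40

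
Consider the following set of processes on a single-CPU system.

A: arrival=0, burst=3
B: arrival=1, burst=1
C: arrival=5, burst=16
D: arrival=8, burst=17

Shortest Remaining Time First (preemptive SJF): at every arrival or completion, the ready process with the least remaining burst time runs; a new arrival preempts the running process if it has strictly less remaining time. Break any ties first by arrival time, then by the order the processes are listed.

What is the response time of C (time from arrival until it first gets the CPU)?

0

Gantt: | A 0-1 | B 1-2 | A 2-4 | idle 4-5 | C 5-21 | D 21-38 |
Completion: A=4  B=2  C=21  D=38
Turnaround (C−A): A=4  B=1  C=16  D=30
Response(C) = first start − arrival = 5 − 5 = 0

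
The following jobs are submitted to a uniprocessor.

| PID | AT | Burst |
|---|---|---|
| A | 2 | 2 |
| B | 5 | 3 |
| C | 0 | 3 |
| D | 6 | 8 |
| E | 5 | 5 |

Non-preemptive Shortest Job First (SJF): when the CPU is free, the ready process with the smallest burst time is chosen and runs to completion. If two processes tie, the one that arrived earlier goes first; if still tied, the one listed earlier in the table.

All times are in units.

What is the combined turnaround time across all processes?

32

Timeline: | C 0-3 | A 3-5 | B 5-8 | E 8-13 | D 13-21 |
Completion: A=5  B=8  C=3  D=21  E=13
Turnaround (C−A): A=3  B=3  C=3  D=15  E=8
Turnaround = completion − arrival: A=3, B=3, C=3, D=15, E=8
Total turnaround = 3 + 3 + 3 + 15 + 8 = 32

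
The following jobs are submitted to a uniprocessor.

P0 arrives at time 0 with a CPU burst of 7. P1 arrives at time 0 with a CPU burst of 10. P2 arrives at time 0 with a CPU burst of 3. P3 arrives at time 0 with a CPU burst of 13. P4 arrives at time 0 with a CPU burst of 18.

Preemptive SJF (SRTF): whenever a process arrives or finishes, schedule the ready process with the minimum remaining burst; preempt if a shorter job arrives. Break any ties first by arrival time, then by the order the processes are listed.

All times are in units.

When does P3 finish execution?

33

Gantt: | P2 0-3 | P0 3-10 | P1 10-20 | P3 20-33 | P4 33-51 |
Completion: P0=10  P1=20  P2=3  P3=33  P4=51
Turnaround (C−A): P0=10  P1=20  P2=3  P3=33  P4=51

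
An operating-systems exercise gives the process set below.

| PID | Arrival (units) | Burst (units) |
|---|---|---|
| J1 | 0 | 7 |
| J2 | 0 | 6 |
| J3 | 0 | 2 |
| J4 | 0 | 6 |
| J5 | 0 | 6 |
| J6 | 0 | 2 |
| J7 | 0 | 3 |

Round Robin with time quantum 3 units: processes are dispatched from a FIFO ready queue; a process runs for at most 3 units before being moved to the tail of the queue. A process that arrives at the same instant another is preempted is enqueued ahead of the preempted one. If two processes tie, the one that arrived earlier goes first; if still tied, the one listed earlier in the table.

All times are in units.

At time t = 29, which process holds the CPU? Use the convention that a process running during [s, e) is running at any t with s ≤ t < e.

Schedule: | J1 0-3 | J2 3-6 | J3 6-8 | J4 8-11 | J5 11-14 | J6 14-16 | J7 16-19 | J1 19-22 | J2 22-25 | J4 25-28 | J5 28-31 | J1 31-32 |
Completion: J1=32  J2=25  J3=8  J4=28  J5=31  J6=16  J7=19

J5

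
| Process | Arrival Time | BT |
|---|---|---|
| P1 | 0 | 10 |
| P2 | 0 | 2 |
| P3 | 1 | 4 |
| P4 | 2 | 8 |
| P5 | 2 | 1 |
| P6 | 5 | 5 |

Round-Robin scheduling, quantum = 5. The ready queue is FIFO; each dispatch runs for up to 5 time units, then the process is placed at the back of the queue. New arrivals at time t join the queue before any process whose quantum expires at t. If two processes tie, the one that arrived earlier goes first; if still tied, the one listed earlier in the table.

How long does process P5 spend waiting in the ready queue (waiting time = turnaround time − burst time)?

14

Gantt: | P1 0-5 | P2 5-7 | P3 7-11 | P4 11-16 | P5 16-17 | P6 17-22 | P1 22-27 | P4 27-30 |
Completion: P1=27  P2=7  P3=11  P4=30  P5=17  P6=22
Turnaround (C−A): P1=27  P2=7  P3=10  P4=28  P5=15  P6=17
Waiting(P5) = turnaround − burst = 15 − 1 = 14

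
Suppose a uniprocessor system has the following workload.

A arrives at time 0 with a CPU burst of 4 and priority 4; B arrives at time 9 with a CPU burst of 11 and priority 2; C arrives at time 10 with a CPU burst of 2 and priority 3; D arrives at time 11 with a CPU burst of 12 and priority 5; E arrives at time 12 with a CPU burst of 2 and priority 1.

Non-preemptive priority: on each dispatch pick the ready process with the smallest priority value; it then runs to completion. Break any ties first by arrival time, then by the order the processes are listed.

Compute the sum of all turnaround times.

Timeline: | A 0-4 | idle 4-9 | B 9-20 | E 20-22 | C 22-24 | D 24-36 |
Completion: A=4  B=20  C=24  D=36  E=22
Turnaround = completion − arrival: A=4, B=11, C=14, D=25, E=10
Total turnaround = 4 + 11 + 14 + 25 + 10 = 64

64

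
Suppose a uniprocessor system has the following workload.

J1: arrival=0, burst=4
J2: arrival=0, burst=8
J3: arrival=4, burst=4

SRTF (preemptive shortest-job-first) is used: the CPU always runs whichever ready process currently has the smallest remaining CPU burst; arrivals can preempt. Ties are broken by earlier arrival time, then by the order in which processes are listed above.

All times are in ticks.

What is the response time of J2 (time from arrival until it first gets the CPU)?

8

Schedule: | J1 0-4 | J3 4-8 | J2 8-16 |
Completion: J1=4  J2=16  J3=8
Response(J2) = first start − arrival = 8 − 0 = 8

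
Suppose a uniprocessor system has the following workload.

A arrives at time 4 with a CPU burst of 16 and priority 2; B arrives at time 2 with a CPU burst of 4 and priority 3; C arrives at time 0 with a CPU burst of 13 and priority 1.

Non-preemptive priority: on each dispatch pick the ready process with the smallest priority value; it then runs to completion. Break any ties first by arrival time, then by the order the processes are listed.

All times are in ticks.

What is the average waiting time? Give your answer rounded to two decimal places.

12.00

Schedule: | C 0-13 | A 13-29 | B 29-33 |
Completion: A=29  B=33  C=13
Turnaround (C−A): A=25  B=31  C=13
Waiting times: A=9, B=27, C=0
Average waiting = (9+27+0) / 3 = 36/3 = 12.00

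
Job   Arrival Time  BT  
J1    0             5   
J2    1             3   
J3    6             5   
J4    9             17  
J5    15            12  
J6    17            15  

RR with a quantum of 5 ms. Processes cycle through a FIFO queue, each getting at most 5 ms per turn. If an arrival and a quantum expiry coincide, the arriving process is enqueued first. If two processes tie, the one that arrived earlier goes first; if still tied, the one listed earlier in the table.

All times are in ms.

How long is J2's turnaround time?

Gantt: | J1 0-5 | J2 5-8 | J3 8-13 | J4 13-18 | J5 18-23 | J6 23-28 | J4 28-33 | J5 33-38 | J6 38-43 | J4 43-48 | J5 48-50 | J6 50-55 | J4 55-57 |
Completion: J1=5  J2=8  J3=13  J4=57  J5=50  J6=55
Turnaround(J2) = completion − arrival = 8 − 1 = 7

7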